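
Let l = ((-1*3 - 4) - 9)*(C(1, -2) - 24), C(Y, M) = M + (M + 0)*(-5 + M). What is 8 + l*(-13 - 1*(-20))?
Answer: 1352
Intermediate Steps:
C(Y, M) = M + M*(-5 + M)
l = 192 (l = ((-1*3 - 4) - 9)*(-2*(-4 - 2) - 24) = ((-3 - 4) - 9)*(-2*(-6) - 24) = (-7 - 9)*(12 - 24) = -16*(-12) = 192)
8 + l*(-13 - 1*(-20)) = 8 + 192*(-13 - 1*(-20)) = 8 + 192*(-13 + 20) = 8 + 192*7 = 8 + 1344 = 1352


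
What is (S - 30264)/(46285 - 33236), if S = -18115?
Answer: -48379/13049 ≈ -3.7075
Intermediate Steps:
(S - 30264)/(46285 - 33236) = (-18115 - 30264)/(46285 - 33236) = -48379/13049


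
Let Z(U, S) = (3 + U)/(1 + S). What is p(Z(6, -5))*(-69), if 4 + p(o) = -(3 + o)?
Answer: 1311/4 ≈ 327.75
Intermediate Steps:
Z(U, S) = (3 + U)/(1 + S)
p(o) = -7 - o (p(o) = -4 - (3 + o) = -4 + (-3 - o) = -7 - o)
p(Z(6, -5))*(-69) = (-7 - (3 + 6)/(1 - 5))*(-69) = (-7 - 9/(-4))*(-69) = (-7 - (-1)*9/4)*(-69) = (-7 - 1*(-9/4))*(-69) = (-7 + 9/4)*(-69) = -19/4*(-69) = 1311/4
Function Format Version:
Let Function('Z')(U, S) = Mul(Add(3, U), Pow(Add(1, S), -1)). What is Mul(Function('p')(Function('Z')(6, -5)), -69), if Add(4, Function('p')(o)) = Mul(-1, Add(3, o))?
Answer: Rational(1311, 4) ≈ 327.75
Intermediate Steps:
Function('Z')(U, S) = Mul(Pow(Add(1, S), -1), Add(3, U))
Function('p')(o) = Add(-7, Mul(-1, o)) (Function('p')(o) = Add(-4, Mul(-1, Add(3, o))) = Add(-4, Add(-3, Mul(-1, o))) = Add(-7, Mul(-1, o)))
Mul(Function('p')(Function('Z')(6, -5)), -69) = Mul(Add(-7, Mul(-1, Mul(Pow(Add(1, -5), -1), Add(3, 6)))), -69) = Mul(Add(-7, Mul(-1, Mul(Pow(-4, -1), 9))), -69) = Mul(Add(-7, Mul(-1, Mul(Rational(-1, 4), 9))), -69) = Mul(Add(-7, Mul(-1, Rational(-9, 4))), -69) = Mul(Add(-7, Rational(9, 4)), -69) = Mul(Rational(-19, 4), -69) = Rational(1311, 4)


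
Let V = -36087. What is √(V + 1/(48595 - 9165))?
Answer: I*√56105357426870/39430 ≈ 189.97*I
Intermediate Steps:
√(V + 1/(48595 - 9165)) = √(-36087 + 1/(48595 - 9165)) = √(-36087 + 1/39430) = √(-1422910409/39430) = I*√56105357426870/39430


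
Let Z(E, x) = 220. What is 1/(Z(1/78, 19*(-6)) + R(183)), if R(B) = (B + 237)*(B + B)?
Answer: 1/153940 ≈ 6.4960e-6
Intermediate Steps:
R(B) = 2*B*(237 + B) (R(B) = (237 + B)*(2*B) = 2*B*(237 + B))
1/(Z(1/78, 19*(-6)) + R(183)) = 1/(220 + 2*183*(237 + 183)) = 1/(220 + 2*183*420) = 1/(220 + 153720) = 1/153940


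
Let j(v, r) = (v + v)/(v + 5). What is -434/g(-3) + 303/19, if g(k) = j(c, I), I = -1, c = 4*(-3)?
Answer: -25225/228 ≈ -110.64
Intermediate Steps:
c = -12
j(v, r) = 2*v/(5 + v) (j(v, r) = (2*v)/(5 + v) = 2*v/(5 + v))
g(k) = 24/7 (g(k) = 2*(-12)/(5 - 12) = 2*(-12)/(-7) = 2*(-12)*(-1/7) = 24/7)
-434/g(-3) + 303/19 = -434/24/7 + 303/19 = -434*7/24 + 303*(1/19) = -1519/12 + 303/19 = -25225/228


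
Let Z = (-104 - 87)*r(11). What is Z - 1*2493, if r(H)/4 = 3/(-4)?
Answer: -1920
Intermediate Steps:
r(H) = -3 (r(H) = 4*(3/(-4)) = 4*(3*(-1/4)) = 4*(-3/4) = -3)
Z = 573 (Z = (-104 - 87)*(-3) = -191*(-3) = 573)
Z - 1*2493 = 573 - 1*2493 = 573 - 2493 = -1920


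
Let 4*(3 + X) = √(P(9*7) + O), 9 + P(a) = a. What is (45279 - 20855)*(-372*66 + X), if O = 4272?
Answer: -599731320 + 6106*√4326 ≈ -5.9933e+8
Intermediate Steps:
P(a) = -9 + a
X = -3 + √4326/4 (X = -3 + √((-9 + 9*7) + 4272)/4 = -3 + √((-9 + 63) + 4272)/4 = -3 + √(54 + 4272)/4 = -3 + √4326/4 ≈ 13.443)
(45279 - 20855)*(-372*66 + X) = (45279 - 20855)*(-372*66 + (-3 + √4326/4)) = 24424*(-24552 + (-3 + √4326/4)) = 24424*(-24555 + √4326/4) = -599731320 + 6106*√4326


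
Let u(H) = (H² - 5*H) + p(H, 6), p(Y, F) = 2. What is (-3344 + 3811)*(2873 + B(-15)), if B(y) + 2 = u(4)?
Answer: 1339823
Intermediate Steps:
u(H) = 2 + H² - 5*H (u(H) = (H² - 5*H) + 2 = 2 + H² - 5*H)
B(y) = -4 (B(y) = -2 + (2 + 4² - 5*4) = -2 + (2 + 16 - 20) = -2 - 2 = -4)
(-3344 + 3811)*(2873 + B(-15)) = (-3344 + 3811)*(2873 - 4) = 467*2869 = 1339823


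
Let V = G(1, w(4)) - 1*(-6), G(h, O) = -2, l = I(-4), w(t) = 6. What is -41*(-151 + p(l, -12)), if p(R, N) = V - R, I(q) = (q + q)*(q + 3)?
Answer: 6355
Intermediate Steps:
I(q) = 2*q*(3 + q) (I(q) = (2*q)*(3 + q) = 2*q*(3 + q))
l = 8 (l = 2*(-4)*(3 - 4) = 2*(-4)*(-1) = 8)
V = 4 (V = -2 - 1*(-6) = -2 + 6 = 4)
p(R, N) = 4 - R
-41*(-151 + p(l, -12)) = -41*(-151 + (4 - 1*8)) = -41*(-151 + (4 - 8)) = -41*(-151 - 4) = -41*(-155) = 6355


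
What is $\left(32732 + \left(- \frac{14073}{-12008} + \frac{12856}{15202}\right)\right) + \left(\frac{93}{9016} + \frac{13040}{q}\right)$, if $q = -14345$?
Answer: $\frac{3344922621621131}{102187714783} \approx 32733.0$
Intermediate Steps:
$\left(32732 + \left(- \frac{14073}{-12008} + \frac{12856}{15202}\right)\right) + \left(\frac{93}{9016} + \frac{13040}{q}\right) = \left(32732 + \left(- \frac{14073}{-12008} + \frac{12856}{15202}\right)\right) + \left(\frac{93}{9016} + \frac{13040}{-14345}\right) = \left(32732 + \left(\left(-14073\right) \left(- \frac{1}{12008}\right) + 12856 \cdot \frac{1}{15202}\right)\right) + \left(93 \cdot \frac{1}{9016} + 13040 \left(- \frac{1}{14345}\right)\right) = \left(32732 + \left(\frac{14073}{12008} + \frac{6428}{7601}\right)\right) + \left(\frac{93}{9016} - \frac{2608}{2869}\right) = \left(32732 + \frac{184156297}{91272808}\right) - \frac{23246911}{25866904} = \frac{2987725707753}{91272808} - \frac{23246911}{25866904} = \frac{3344922621621131}{102187714783}$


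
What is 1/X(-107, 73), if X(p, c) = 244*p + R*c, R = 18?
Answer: -1/24794 ≈ -4.0332e-5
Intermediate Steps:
X(p, c) = 18*c + 244*p (X(p, c) = 244*p + 18*c = 18*c + 244*p)
1/X(-107, 73) = 1/(18*73 + 244*(-107)) = 1/(1314 - 26108) = 1/(-24794) = -1/24794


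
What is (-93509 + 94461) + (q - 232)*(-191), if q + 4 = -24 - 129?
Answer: 75251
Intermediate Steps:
q = -157 (q = -4 + (-24 - 129) = -4 - 153 = -157)
(-93509 + 94461) + (q - 232)*(-191) = (-93509 + 94461) + (-157 - 232)*(-191) = 952 - 389*(-191) = 952 + 74299 = 75251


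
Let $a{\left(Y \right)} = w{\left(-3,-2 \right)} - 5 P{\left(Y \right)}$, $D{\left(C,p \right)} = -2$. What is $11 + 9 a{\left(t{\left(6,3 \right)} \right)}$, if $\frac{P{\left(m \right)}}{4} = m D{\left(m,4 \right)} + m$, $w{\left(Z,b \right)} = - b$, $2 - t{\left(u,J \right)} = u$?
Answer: $-691$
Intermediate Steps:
$t{\left(u,J \right)} = 2 - u$
$P{\left(m \right)} = - 4 m$ ($P{\left(m \right)} = 4 \left(m \left(-2\right) + m\right) = 4 \left(- 2 m + m\right) = 4 \left(- m\right) = - 4 m$)
$a{\left(Y \right)} = 2 + 20 Y$ ($a{\left(Y \right)} = \left(-1\right) \left(-2\right) - 5 \left(- 4 Y\right) = 2 + 20 Y$)
$11 + 9 a{\left(t{\left(6,3 \right)} \right)} = 11 + 9 \left(2 + 20 \left(2 - 6\right)\right) = 11 + 9 \left(2 + 20 \left(-4\right)\right) = 11 + 9 \left(2 - 80\right) = 11 + 9 \left(-78\right) = 11 - 702 = -691$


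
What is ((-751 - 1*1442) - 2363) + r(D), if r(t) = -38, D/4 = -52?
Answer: -4594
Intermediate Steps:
D = -208 (D = 4*(-52) = -208)
((-751 - 1*1442) - 2363) + r(D) = ((-751 - 1*1442) - 2363) - 38 = ((-751 - 1442) - 2363) - 38 = (-2193 - 2363) - 38 = -4556 - 38 = -4594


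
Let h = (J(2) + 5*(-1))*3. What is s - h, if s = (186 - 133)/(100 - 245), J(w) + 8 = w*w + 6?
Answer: 1252/145 ≈ 8.6345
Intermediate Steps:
J(w) = -2 + w² (J(w) = -8 + (w*w + 6) = -8 + (w² + 6) = -8 + (6 + w²) = -2 + w²)
h = -9 (h = ((-2 + 2²) + 5*(-1))*3 = ((-2 + 4) - 5)*3 = (2 - 5)*3 = -3*3 = -9)
s = -53/145 (s = 53/(-145) = 53*(-1/145) = -53/145 ≈ -0.36552)
s - h = -53/145 - 1*(-9) = -53/145 + 9 = 1252/145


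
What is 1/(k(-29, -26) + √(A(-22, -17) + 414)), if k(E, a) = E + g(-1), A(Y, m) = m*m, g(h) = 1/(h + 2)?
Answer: -28/81 - √703/81 ≈ -0.67301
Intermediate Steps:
g(h) = 1/(2 + h)
A(Y, m) = m²
k(E, a) = 1 + E (k(E, a) = E + 1/(2 - 1) = E + 1/1 = E + 1 = 1 + E)
1/(k(-29, -26) + √(A(-22, -17) + 414)) = 1/((1 - 29) + √((-17)² + 414)) = 1/(-28 + √(289 + 414)) = 1/(-28 + √703)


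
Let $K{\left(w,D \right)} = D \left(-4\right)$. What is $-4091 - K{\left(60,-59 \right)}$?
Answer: $-4327$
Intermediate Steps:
$K{\left(w,D \right)} = - 4 D$
$-4091 - K{\left(60,-59 \right)} = -4091 - \left(-4\right) \left(-59\right) = -4091 - 236 = -4327$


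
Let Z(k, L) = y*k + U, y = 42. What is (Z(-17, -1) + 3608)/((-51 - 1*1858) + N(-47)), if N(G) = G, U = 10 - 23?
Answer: -2881/1956 ≈ -1.4729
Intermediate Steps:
U = -13
Z(k, L) = -13 + 42*k (Z(k, L) = 42*k - 13 = -13 + 42*k)
(Z(-17, -1) + 3608)/((-51 - 1*1858) + N(-47)) = ((-13 + 42*(-17)) + 3608)/((-51 - 1*1858) - 47) = ((-13 - 714) + 3608)/((-51 - 1858) - 47) = (-727 + 3608)/(-1909 - 47) = 2881/(-1956) = 2881*(-1/1956) = -2881/1956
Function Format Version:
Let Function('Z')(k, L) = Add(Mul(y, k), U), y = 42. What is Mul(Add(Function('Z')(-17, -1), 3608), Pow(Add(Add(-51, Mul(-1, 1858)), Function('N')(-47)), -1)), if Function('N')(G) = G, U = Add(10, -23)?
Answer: Rational(-2881, 1956) ≈ -1.4729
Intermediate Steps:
U = -13
Function('Z')(k, L) = Add(-13, Mul(42, k)) (Function('Z')(k, L) = Add(Mul(42, k), -13) = Add(-13, Mul(42, k)))
Mul(Add(Function('Z')(-17, -1), 3608), Pow(Add(Add(-51, Mul(-1, 1858)), Function('N')(-47)), -1)) = Mul(Add(Add(-13, Mul(42, -17)), 3608), Pow(Add(Add(-51, Mul(-1, 1858)), -47), -1)) = Mul(Add(Add(-13, -714), 3608), Pow(Add(Add(-51, -1858), -47), -1)) = Mul(Add(-727, 3608), Pow(Add(-1909, -47), -1)) = Mul(2881, Pow(-1956, -1)) = Mul(2881, Rational(-1, 1956)) = Rational(-2881, 1956)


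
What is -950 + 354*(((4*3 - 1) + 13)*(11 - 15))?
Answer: -34934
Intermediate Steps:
-950 + 354*(((4*3 - 1) + 13)*(11 - 15)) = -950 + 354*(((12 - 1) + 13)*(-4)) = -950 + 354*((11 + 13)*(-4)) = -950 + 354*(24*(-4)) = -950 + 354*(-96) = -950 - 33984 = -34934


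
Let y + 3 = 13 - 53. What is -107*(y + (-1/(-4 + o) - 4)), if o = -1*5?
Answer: 45154/9 ≈ 5017.1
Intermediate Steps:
y = -43 (y = -3 + (13 - 53) = -3 - 40 = -43)
o = -5
-107*(y + (-1/(-4 + o) - 4)) = -107*(-43 + (-1/(-4 - 5) - 4)) = -107*(-43 + (-1/(-9) - 4)) = -107*(-43 + (-1*(-⅑) - 4)) = -107*(-43 + (⅑ - 4)) = -107*(-43 - 35/9) = -107*(-422/9) = 45154/9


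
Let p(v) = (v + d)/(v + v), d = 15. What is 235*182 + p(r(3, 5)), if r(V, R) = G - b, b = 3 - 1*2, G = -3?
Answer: 342149/8 ≈ 42769.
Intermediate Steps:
b = 1 (b = 3 - 2 = 1)
r(V, R) = -4 (r(V, R) = -3 - 1*1 = -3 - 1 = -4)
p(v) = (15 + v)/(2*v) (p(v) = (v + 15)/(v + v) = (15 + v)/((2*v)) = (15 + v)*(1/(2*v)) = (15 + v)/(2*v))
235*182 + p(r(3, 5)) = 235*182 + (½)*(15 - 4)/(-4) = 42770 + (½)*(-¼)*11 = 42770 - 11/8 = 342149/8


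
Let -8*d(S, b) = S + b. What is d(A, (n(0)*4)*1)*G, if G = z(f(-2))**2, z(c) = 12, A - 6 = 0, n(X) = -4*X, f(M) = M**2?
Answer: -108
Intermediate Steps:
A = 6 (A = 6 + 0 = 6)
d(S, b) = -S/8 - b/8 (d(S, b) = -(S + b)/8 = -S/8 - b/8)
G = 144 (G = 12**2 = 144)
d(A, (n(0)*4)*1)*G = (-1/8*6 - -4*0*4/8)*144 = (-3/4 - 0*4/8)*144 = (-3/4 - 0)*144 = (-3/4 - 1/8*0)*144 = (-3/4 + 0)*144 = -3/4*144 = -108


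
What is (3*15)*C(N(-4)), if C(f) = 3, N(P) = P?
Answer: 135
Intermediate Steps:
(3*15)*C(N(-4)) = (3*15)*3 = 45*3 = 135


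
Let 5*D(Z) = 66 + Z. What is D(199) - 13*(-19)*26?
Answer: 6475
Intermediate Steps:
D(Z) = 66/5 + Z/5 (D(Z) = (66 + Z)/5 = 66/5 + Z/5)
D(199) - 13*(-19)*26 = (66/5 + (1/5)*199) - 13*(-19)*26 = (66/5 + 199/5) + 247*26 = 53 + 6422 = 6475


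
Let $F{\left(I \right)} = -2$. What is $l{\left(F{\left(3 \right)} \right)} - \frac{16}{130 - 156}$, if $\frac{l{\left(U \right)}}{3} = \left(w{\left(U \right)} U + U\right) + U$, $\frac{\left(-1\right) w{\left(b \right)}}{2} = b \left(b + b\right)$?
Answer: $\frac{1100}{13} \approx 84.615$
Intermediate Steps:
$w{\left(b \right)} = - 4 b^{2}$ ($w{\left(b \right)} = - 2 b \left(b + b\right) = - 2 b 2 b = - 2 \cdot 2 b^{2} = - 4 b^{2}$)
$l{\left(U \right)} = - 12 U^{3} + 6 U$ ($l{\left(U \right)} = 3 \left(\left(- 4 U^{2} U + U\right) + U\right) = 3 \left(\left(- 4 U^{3} + U\right) + U\right) = 3 \left(\left(U - 4 U^{3}\right) + U\right) = 3 \left(- 4 U^{3} + 2 U\right) = - 12 U^{3} + 6 U$)
$l{\left(F{\left(3 \right)} \right)} - \frac{16}{130 - 156} = \left(- 12 \left(-2\right)^{3} + 6 \left(-2\right)\right) - \frac{16}{130 - 156} = \left(\left(-12\right) \left(-8\right) - 12\right) - \frac{16}{-26} = \left(96 - 12\right) - - \frac{8}{13} = 84 + \frac{8}{13} = \frac{1100}{13}$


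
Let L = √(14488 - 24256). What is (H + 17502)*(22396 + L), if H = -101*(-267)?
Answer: 995927724 + 88938*I*√2442 ≈ 9.9593e+8 + 4.395e+6*I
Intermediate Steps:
H = 26967
L = 2*I*√2442 (L = √(-9768) = 2*I*√2442 ≈ 98.833*I)
(H + 17502)*(22396 + L) = (26967 + 17502)*(22396 + 2*I*√2442) = 44469*(22396 + 2*I*√2442) = 995927724 + 88938*I*√2442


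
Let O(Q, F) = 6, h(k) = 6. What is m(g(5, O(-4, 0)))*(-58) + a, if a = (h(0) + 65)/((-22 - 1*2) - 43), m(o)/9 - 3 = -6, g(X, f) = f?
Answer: 104851/67 ≈ 1564.9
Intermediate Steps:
m(o) = -27 (m(o) = 27 + 9*(-6) = 27 - 54 = -27)
a = -71/67 (a = (6 + 65)/((-22 - 1*2) - 43) = 71/((-22 - 2) - 43) = 71/(-24 - 43) = 71/(-67) = 71*(-1/67) = -71/67 ≈ -1.0597)
m(g(5, O(-4, 0)))*(-58) + a = -27*(-58) - 71/67 = 1566 - 71/67 = 104851/67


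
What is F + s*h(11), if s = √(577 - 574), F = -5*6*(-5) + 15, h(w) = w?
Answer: 165 + 11*√3 ≈ 184.05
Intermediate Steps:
F = 165 (F = -30*(-5) + 15 = 150 + 15 = 165)
s = √3 ≈ 1.7320
F + s*h(11) = 165 + √3*11 = 165 + 11*√3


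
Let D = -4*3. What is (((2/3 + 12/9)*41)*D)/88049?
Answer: -984/88049 ≈ -0.011176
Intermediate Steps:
D = -12
(((2/3 + 12/9)*41)*D)/88049 = (((2/3 + 12/9)*41)*(-12))/88049 = (((2*(⅓) + 12*(⅑))*41)*(-12))*(1/88049) = (((⅔ + 4/3)*41)*(-12))*(1/88049) = ((2*41)*(-12))*(1/88049) = (82*(-12))*(1/88049) = -984*1/88049 = -984/88049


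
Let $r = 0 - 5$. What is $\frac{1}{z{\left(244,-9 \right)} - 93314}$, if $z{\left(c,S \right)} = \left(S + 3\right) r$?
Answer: $- \frac{1}{93284} \approx -1.072 \cdot 10^{-5}$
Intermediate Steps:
$r = -5$
$z{\left(c,S \right)} = -15 - 5 S$ ($z{\left(c,S \right)} = \left(S + 3\right) \left(-5\right) = \left(3 + S\right) \left(-5\right) = -15 - 5 S$)
$\frac{1}{z{\left(244,-9 \right)} - 93314} = \frac{1}{\left(-15 - -45\right) - 93314} = \frac{1}{\left(-15 + 45\right) - 93314} = \frac{1}{30 - 93314} = \frac{1}{-93284} = - \frac{1}{93284}$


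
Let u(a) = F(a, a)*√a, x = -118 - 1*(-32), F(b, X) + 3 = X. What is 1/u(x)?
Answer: I*√86/7654 ≈ 0.0012116*I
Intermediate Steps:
F(b, X) = -3 + X
x = -86 (x = -118 + 32 = -86)
u(a) = √a*(-3 + a) (u(a) = (-3 + a)*√a = √a*(-3 + a))
1/u(x) = 1/(√(-86)*(-3 - 86)) = 1/((I*√86)*(-89)) = 1/(-89*I*√86) = I*√86/7654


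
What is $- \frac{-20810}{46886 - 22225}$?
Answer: $\frac{20810}{24661} \approx 0.84384$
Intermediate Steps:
$- \frac{-20810}{46886 - 22225} = - \frac{-20810}{24661} = \left(-1\right) \left(- \frac{20810}{24661}\right) = \frac{20810}{24661}$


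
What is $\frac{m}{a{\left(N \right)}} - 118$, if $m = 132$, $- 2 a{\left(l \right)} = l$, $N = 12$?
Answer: $-140$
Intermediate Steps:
$a{\left(l \right)} = - \frac{l}{2}$
$\frac{m}{a{\left(N \right)}} - 118 = \frac{132}{\left(- \frac{1}{2}\right) 12} - 118 = \frac{132}{-6} - 118 = 132 \left(- \frac{1}{6}\right) - 118 = -22 - 118 = -140$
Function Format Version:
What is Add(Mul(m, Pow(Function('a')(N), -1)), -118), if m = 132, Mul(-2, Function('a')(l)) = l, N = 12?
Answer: -140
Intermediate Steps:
Function('a')(l) = Mul(Rational(-1, 2), l)
Add(Mul(m, Pow(Function('a')(N), -1)), -118) = Add(Mul(132, Pow(Mul(Rational(-1, 2), 12), -1)), -118) = Add(Mul(132, Pow(-6, -1)), -118) = Add(Mul(132, Rational(-1, 6)), -118) = Add(-22, -118) = -140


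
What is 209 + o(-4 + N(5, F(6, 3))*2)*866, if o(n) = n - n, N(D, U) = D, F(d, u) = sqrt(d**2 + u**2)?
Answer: 209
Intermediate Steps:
o(n) = 0
209 + o(-4 + N(5, F(6, 3))*2)*866 = 209 + 0*866 = 209 + 0 = 209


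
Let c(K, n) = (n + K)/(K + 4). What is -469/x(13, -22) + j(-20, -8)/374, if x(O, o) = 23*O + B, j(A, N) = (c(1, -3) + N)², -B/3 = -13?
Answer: -1894459/1580150 ≈ -1.1989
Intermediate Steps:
c(K, n) = (K + n)/(4 + K)
B = 39 (B = -3*(-13) = 39)
j(A, N) = (-⅖ + N)² (j(A, N) = ((1 - 3)/(4 + 1) + N)² = (-2/5 + N)² = ((⅕)*(-2) + N)² = (-⅖ + N)²)
x(O, o) = 39 + 23*O (x(O, o) = 23*O + 39 = 39 + 23*O)
-469/x(13, -22) + j(-20, -8)/374 = -469/(39 + 23*13) + ((-2 + 5*(-8))²/25)/374 = -469/(39 + 299) + ((-2 - 40)²/25)*(1/374) = -469/338 + ((1/25)*(-42)²)*(1/374) = -469*1/338 + ((1/25)*1764)*(1/374) = -469/338 + (1764/25)*(1/374) = -469/338 + 882/4675 = -1894459/1580150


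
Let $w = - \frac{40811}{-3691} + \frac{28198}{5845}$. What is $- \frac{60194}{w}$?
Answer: $- \frac{1298619035630}{342619113} \approx -3790.3$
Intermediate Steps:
$w = \frac{342619113}{21573895}$ ($w = \left(-40811\right) \left(- \frac{1}{3691}\right) + 28198 \cdot \frac{1}{5845} = \frac{40811}{3691} + \frac{28198}{5845} = \frac{342619113}{21573895} \approx 15.881$)
$- \frac{60194}{w} = - \frac{60194}{\frac{342619113}{21573895}} = \left(-60194\right) \frac{21573895}{342619113} = - \frac{1298619035630}{342619113}$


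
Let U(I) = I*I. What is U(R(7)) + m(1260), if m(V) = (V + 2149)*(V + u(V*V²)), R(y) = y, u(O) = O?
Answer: 6819286079389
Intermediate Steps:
U(I) = I²
m(V) = (2149 + V)*(V + V³) (m(V) = (V + 2149)*(V + V*V²) = (2149 + V)*(V + V³))
U(R(7)) + m(1260) = 7² + 1260*(2149 + 1260 + 1260³ + 2149*1260²) = 49 + 1260*(2149 + 1260 + 2000376000 + 2149*1587600) = 49 + 1260*(2149 + 1260 + 2000376000 + 3411752400) = 49 + 1260*5412131809 = 49 + 6819286079340 = 6819286079389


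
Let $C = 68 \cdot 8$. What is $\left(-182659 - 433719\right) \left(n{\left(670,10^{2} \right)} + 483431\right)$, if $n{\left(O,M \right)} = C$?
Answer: $-298311542550$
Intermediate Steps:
$C = 544$
$n{\left(O,M \right)} = 544$
$\left(-182659 - 433719\right) \left(n{\left(670,10^{2} \right)} + 483431\right) = \left(-182659 - 433719\right) \left(544 + 483431\right) = \left(-616378\right) 483975 = -298311542550$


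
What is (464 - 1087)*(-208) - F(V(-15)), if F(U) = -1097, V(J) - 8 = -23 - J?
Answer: 130681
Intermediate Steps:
V(J) = -15 - J (V(J) = 8 + (-23 - J) = -15 - J)
(464 - 1087)*(-208) - F(V(-15)) = (464 - 1087)*(-208) - 1*(-1097) = -623*(-208) + 1097 = 129584 + 1097 = 130681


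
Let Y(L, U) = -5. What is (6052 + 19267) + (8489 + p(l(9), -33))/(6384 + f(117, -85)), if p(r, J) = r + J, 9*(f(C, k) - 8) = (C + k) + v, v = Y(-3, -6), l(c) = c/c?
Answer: 161923462/6395 ≈ 25320.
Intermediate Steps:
l(c) = 1
v = -5
f(C, k) = 67/9 + C/9 + k/9 (f(C, k) = 8 + ((C + k) - 5)/9 = 8 + (-5 + C + k)/9 = 8 + (-5/9 + C/9 + k/9) = 67/9 + C/9 + k/9)
p(r, J) = J + r
(6052 + 19267) + (8489 + p(l(9), -33))/(6384 + f(117, -85)) = (6052 + 19267) + (8489 + (-33 + 1))/(6384 + (67/9 + (⅑)*117 + (⅑)*(-85))) = 25319 + (8489 - 32)/(6384 + (67/9 + 13 - 85/9)) = 25319 + 8457/(6384 + 11) = 25319 + 8457/6395 = 161923462/6395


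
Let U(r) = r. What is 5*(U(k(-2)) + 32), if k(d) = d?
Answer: 150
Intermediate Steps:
5*(U(k(-2)) + 32) = 5*(-2 + 32) = 5*30 = 150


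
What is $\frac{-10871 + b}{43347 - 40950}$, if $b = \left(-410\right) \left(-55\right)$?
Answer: $\frac{229}{47} \approx 4.8723$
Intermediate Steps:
$b = 22550$
$\frac{-10871 + b}{43347 - 40950} = \frac{-10871 + 22550}{43347 - 40950} = \frac{11679}{2397} = 11679 \cdot \frac{1}{2397} = \frac{229}{47}$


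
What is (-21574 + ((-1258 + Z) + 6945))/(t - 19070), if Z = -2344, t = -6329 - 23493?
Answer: 18231/48892 ≈ 0.37288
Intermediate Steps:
t = -29822
(-21574 + ((-1258 + Z) + 6945))/(t - 19070) = (-21574 + ((-1258 - 2344) + 6945))/(-29822 - 19070) = (-21574 + (-3602 + 6945))/(-48892) = (-21574 + 3343)*(-1/48892) = -18231*(-1/48892) = 18231/48892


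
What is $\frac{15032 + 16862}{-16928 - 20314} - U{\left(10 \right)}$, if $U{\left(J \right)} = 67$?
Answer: $- \frac{1263554}{18621} \approx -67.856$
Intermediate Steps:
$\frac{15032 + 16862}{-16928 - 20314} - U{\left(10 \right)} = \frac{15032 + 16862}{-16928 - 20314} - 67 = \frac{31894}{-37242} - 67 = 31894 \left(- \frac{1}{37242}\right) - 67 = - \frac{15947}{18621} - 67 = - \frac{1263554}{18621}$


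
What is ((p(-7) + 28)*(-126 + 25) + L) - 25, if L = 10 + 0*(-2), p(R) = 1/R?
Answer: -19800/7 ≈ -2828.6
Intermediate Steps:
L = 10 (L = 10 + 0 = 10)
((p(-7) + 28)*(-126 + 25) + L) - 25 = ((1/(-7) + 28)*(-126 + 25) + 10) - 25 = ((-1/7 + 28)*(-101) + 10) - 25 = ((195/7)*(-101) + 10) - 25 = (-19695/7 + 10) - 25 = -19625/7 - 25 = -19800/7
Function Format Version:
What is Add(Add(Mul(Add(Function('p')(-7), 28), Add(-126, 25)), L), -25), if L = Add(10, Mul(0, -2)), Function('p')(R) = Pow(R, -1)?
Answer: Rational(-19800, 7) ≈ -2828.6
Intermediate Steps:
L = 10 (L = Add(10, 0) = 10)
Add(Add(Mul(Add(Function('p')(-7), 28), Add(-126, 25)), L), -25) = Add(Add(Mul(Add(Pow(-7, -1), 28), Add(-126, 25)), 10), -25) = Add(Add(Mul(Add(Rational(-1, 7), 28), -101), 10), -25) = Add(Add(Mul(Rational(195, 7), -101), 10), -25) = Add(Add(Rational(-19695, 7), 10), -25) = Add(Rational(-19625, 7), -25) = Rational(-19800, 7)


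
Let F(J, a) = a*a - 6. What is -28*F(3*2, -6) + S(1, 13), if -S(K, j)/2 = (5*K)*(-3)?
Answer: -810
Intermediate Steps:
F(J, a) = -6 + a² (F(J, a) = a² - 6 = -6 + a²)
S(K, j) = 30*K (S(K, j) = -2*5*K*(-3) = -(-30)*K = 30*K)
-28*F(3*2, -6) + S(1, 13) = -28*(-6 + (-6)²) + 30*1 = -28*(-6 + 36) + 30 = -28*30 + 30 = -840 + 30 = -810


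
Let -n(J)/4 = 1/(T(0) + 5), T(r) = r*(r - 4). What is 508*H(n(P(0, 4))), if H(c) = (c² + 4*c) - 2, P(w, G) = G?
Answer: -57912/25 ≈ -2316.5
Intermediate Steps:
T(r) = r*(-4 + r)
n(J) = -⅘ (n(J) = -4/(0*(-4 + 0) + 5) = -4/(0*(-4) + 5) = -4/(0 + 5) = -4/5 = -4*⅕ = -⅘)
H(c) = -2 + c² + 4*c
508*H(n(P(0, 4))) = 508*(-2 + (-⅘)² + 4*(-⅘)) = 508*(-2 + 16/25 - 16/5) = 508*(-114/25) = -57912/25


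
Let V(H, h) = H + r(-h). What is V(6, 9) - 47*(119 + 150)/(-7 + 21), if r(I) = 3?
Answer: -12517/14 ≈ -894.07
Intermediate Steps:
V(H, h) = 3 + H (V(H, h) = H + 3 = 3 + H)
V(6, 9) - 47*(119 + 150)/(-7 + 21) = (3 + 6) - 47*(119 + 150)/(-7 + 21) = 9 - 12643/14 = -12517/14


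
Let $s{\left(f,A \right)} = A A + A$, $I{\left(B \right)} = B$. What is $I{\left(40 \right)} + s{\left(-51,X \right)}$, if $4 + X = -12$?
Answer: $280$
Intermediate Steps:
$X = -16$ ($X = -4 - 12 = -16$)
$s{\left(f,A \right)} = A + A^{2}$ ($s{\left(f,A \right)} = A^{2} + A = A + A^{2}$)
$I{\left(40 \right)} + s{\left(-51,X \right)} = 40 - 16 \left(1 - 16\right) = 40 - -240 = 40 + 240 = 280$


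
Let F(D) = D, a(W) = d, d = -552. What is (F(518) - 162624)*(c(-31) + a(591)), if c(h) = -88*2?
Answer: 118013168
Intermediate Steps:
a(W) = -552
c(h) = -176
(F(518) - 162624)*(c(-31) + a(591)) = (518 - 162624)*(-176 - 552) = -162106*(-728) = 118013168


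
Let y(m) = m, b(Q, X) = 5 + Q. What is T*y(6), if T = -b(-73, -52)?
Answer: 408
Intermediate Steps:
T = 68 (T = -(5 - 73) = -1*(-68) = 68)
T*y(6) = 68*6 = 408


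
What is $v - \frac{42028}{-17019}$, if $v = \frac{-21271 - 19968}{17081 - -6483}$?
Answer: $\frac{288501251}{401035716} \approx 0.71939$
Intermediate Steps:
$v = - \frac{41239}{23564}$ ($v = - \frac{41239}{17081 + \left(-1457 + 7940\right)} = - \frac{41239}{17081 + 6483} = - \frac{41239}{23564} \approx -1.7501$)
$v - \frac{42028}{-17019} = - \frac{41239}{23564} - \frac{42028}{-17019} = - \frac{41239}{23564} - 42028 \left(- \frac{1}{17019}\right) = - \frac{41239}{23564} - - \frac{42028}{17019} = - \frac{41239}{23564} + \frac{42028}{17019} = \frac{288501251}{401035716}$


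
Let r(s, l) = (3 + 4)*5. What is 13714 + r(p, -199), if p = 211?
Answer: 13749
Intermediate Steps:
r(s, l) = 35 (r(s, l) = 7*5 = 35)
13714 + r(p, -199) = 13714 + 35 = 13749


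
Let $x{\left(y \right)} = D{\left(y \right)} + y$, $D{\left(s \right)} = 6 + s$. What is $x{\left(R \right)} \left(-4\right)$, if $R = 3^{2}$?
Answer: $-96$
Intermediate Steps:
$R = 9$
$x{\left(y \right)} = 6 + 2 y$ ($x{\left(y \right)} = \left(6 + y\right) + y = 6 + 2 y$)
$x{\left(R \right)} \left(-4\right) = \left(6 + 2 \cdot 9\right) \left(-4\right) = \left(6 + 18\right) \left(-4\right) = 24 \left(-4\right) = -96$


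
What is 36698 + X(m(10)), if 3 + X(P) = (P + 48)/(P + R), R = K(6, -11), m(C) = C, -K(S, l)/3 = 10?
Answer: 366921/10 ≈ 36692.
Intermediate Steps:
K(S, l) = -30 (K(S, l) = -3*10 = -30)
R = -30
X(P) = -3 + (48 + P)/(-30 + P) (X(P) = -3 + (P + 48)/(P - 30) = -3 + (48 + P)/(-30 + P))
36698 + X(m(10)) = 36698 + 2*(69 - 1*10)/(-30 + 10) = 36698 + 2*(69 - 10)/(-20) = 36698 + 2*(-1/20)*59 = 36698 - 59/10 = 366921/10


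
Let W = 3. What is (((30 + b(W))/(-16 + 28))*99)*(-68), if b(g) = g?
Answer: -18513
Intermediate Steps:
(((30 + b(W))/(-16 + 28))*99)*(-68) = (((30 + 3)/(-16 + 28))*99)*(-68) = ((33/12)*99)*(-68) = ((33*(1/12))*99)*(-68) = ((11/4)*99)*(-68) = (1089/4)*(-68) = -18513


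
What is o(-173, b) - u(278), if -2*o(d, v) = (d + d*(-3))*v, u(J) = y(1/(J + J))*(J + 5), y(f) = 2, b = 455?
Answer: -79281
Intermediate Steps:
u(J) = 10 + 2*J (u(J) = 2*(J + 5) = 2*(5 + J) = 10 + 2*J)
o(d, v) = d*v (o(d, v) = -(d + d*(-3))*v/2 = -(d - 3*d)*v/2 = -(-2*d)*v/2 = -(-1)*d*v = d*v)
o(-173, b) - u(278) = -173*455 - (10 + 2*278) = -78715 - (10 + 556) = -78715 - 1*566 = -78715 - 566 = -79281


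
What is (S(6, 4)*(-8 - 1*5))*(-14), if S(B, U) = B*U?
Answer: 4368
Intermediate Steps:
(S(6, 4)*(-8 - 1*5))*(-14) = ((6*4)*(-8 - 1*5))*(-14) = (24*(-8 - 5))*(-14) = (24*(-13))*(-14) = -312*(-14) = 4368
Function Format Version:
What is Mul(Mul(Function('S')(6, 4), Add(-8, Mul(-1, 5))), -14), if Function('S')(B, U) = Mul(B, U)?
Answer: 4368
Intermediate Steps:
Mul(Mul(Function('S')(6, 4), Add(-8, Mul(-1, 5))), -14) = Mul(Mul(Mul(6, 4), Add(-8, Mul(-1, 5))), -14) = Mul(Mul(24, Add(-8, -5)), -14) = Mul(Mul(24, -13), -14) = Mul(-312, -14) = 4368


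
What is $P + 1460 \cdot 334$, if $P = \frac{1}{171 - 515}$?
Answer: $\frac{167748159}{344} \approx 4.8764 \cdot 10^{5}$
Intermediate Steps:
$P = - \frac{1}{344}$ ($P = \frac{1}{-344} = - \frac{1}{344} \approx -0.002907$)
$P + 1460 \cdot 334 = - \frac{1}{344} + 1460 \cdot 334 = - \frac{1}{344} + 487640 = \frac{167748159}{344}$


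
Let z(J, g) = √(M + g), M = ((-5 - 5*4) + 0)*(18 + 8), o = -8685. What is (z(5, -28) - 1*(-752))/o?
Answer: -752/8685 - I*√678/8685 ≈ -0.086586 - 0.0029981*I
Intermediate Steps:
M = -650 (M = ((-5 - 20) + 0)*26 = (-25 + 0)*26 = -25*26 = -650)
z(J, g) = √(-650 + g)
(z(5, -28) - 1*(-752))/o = (√(-650 - 28) - 1*(-752))/(-8685) = (√(-678) + 752)*(-1/8685) = (I*√678 + 752)*(-1/8685) = (752 + I*√678)*(-1/8685) = -752/8685 - I*√678/8685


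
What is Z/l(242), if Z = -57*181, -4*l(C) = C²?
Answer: 10317/14641 ≈ 0.70467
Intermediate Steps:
l(C) = -C²/4
Z = -10317
Z/l(242) = -10317/((-¼*242²)) = -10317/((-¼*58564)) = -10317/(-14641) = -10317*(-1/14641) = 10317/14641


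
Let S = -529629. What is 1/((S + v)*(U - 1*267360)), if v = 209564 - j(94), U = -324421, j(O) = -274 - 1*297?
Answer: 1/189070478814 ≈ 5.2890e-12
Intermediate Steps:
j(O) = -571 (j(O) = -274 - 297 = -571)
v = 210135 (v = 209564 - 1*(-571) = 209564 + 571 = 210135)
1/((S + v)*(U - 1*267360)) = 1/((-529629 + 210135)*(-324421 - 1*267360)) = 1/((-319494)*(-324421 - 267360)) = -1/319494/(-591781) = -1/319494*(-1/591781) = 1/189070478814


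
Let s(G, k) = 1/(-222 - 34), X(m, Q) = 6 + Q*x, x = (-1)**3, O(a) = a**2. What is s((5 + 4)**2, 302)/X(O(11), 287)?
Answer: 1/71936 ≈ 1.3901e-5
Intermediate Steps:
x = -1
X(m, Q) = 6 - Q (X(m, Q) = 6 + Q*(-1) = 6 - Q)
s(G, k) = -1/256 (s(G, k) = 1/(-256) = -1/256)
s((5 + 4)**2, 302)/X(O(11), 287) = -1/(256*(6 - 1*287)) = -1/(256*(6 - 287)) = -1/256/(-281) = -1/256*(-1/281) = 1/71936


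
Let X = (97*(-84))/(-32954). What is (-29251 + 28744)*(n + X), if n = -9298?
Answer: 77671929504/16477 ≈ 4.7140e+6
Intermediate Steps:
X = 4074/16477 (X = -8148*(-1/32954) = 4074/16477 ≈ 0.24725)
(-29251 + 28744)*(n + X) = (-29251 + 28744)*(-9298 + 4074/16477) = -507*(-153199072/16477) = 77671929504/16477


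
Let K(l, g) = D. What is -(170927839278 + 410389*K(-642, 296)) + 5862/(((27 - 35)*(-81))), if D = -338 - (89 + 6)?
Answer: -18441015209851/108 ≈ -1.7075e+11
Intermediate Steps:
D = -433 (D = -338 - 1*95 = -338 - 95 = -433)
K(l, g) = -433
-(170927839278 + 410389*K(-642, 296)) + 5862/(((27 - 35)*(-81))) = -410389/(1/(416502 - 433)) + 5862/(((27 - 35)*(-81))) = -410389/(1/416069) + 5862/((-8*(-81))) = -410389/1/416069 + 5862/648 = -410389*416069 + 5862*(1/648) = -170750140841 + 977/108 = -18441015209851/108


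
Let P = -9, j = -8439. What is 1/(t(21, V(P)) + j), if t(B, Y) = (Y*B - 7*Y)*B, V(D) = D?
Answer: -1/11085 ≈ -9.0212e-5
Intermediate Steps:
t(B, Y) = B*(-7*Y + B*Y) (t(B, Y) = (B*Y - 7*Y)*B = (-7*Y + B*Y)*B = B*(-7*Y + B*Y))
1/(t(21, V(P)) + j) = 1/(21*(-9)*(-7 + 21) - 8439) = 1/(21*(-9)*14 - 8439) = 1/(-2646 - 8439) = 1/(-11085) = -1/11085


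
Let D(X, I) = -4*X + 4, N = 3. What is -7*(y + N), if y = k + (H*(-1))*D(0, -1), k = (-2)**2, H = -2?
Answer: -105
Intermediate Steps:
k = 4
D(X, I) = 4 - 4*X
y = 12 (y = 4 + (-2*(-1))*(4 - 4*0) = 4 + 2*(4 + 0) = 4 + 2*4 = 4 + 8 = 12)
-7*(y + N) = -7*(12 + 3) = -7*15 = -105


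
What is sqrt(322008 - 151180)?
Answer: 2*sqrt(42707) ≈ 413.31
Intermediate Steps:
sqrt(322008 - 151180) = sqrt(170828) = 2*sqrt(42707)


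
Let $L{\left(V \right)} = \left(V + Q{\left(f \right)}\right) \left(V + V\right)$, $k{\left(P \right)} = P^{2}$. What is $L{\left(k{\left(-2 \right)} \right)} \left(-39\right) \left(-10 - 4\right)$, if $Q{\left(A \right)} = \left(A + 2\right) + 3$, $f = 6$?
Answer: $65520$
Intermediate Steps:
$Q{\left(A \right)} = 5 + A$ ($Q{\left(A \right)} = \left(2 + A\right) + 3 = 5 + A$)
$L{\left(V \right)} = 2 V \left(11 + V\right)$ ($L{\left(V \right)} = \left(V + \left(5 + 6\right)\right) \left(V + V\right) = \left(V + 11\right) 2 V = \left(11 + V\right) 2 V = 2 V \left(11 + V\right)$)
$L{\left(k{\left(-2 \right)} \right)} \left(-39\right) \left(-10 - 4\right) = 2 \left(-2\right)^{2} \left(11 + \left(-2\right)^{2}\right) \left(-39\right) \left(-10 - 4\right) = 2 \cdot 4 \left(11 + 4\right) \left(-39\right) \left(-10 - 4\right) = 2 \cdot 4 \cdot 15 \left(-39\right) \left(-14\right) = 120 \left(-39\right) \left(-14\right) = \left(-4680\right) \left(-14\right) = 65520$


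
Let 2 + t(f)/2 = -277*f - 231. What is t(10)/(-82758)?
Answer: 77/1061 ≈ 0.072573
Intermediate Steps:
t(f) = -466 - 554*f (t(f) = -4 + 2*(-277*f - 231) = -4 + 2*(-231 - 277*f) = -4 + (-462 - 554*f) = -466 - 554*f)
t(10)/(-82758) = (-466 - 554*10)/(-82758) = (-466 - 5540)*(-1/82758) = -6006*(-1/82758) = 77/1061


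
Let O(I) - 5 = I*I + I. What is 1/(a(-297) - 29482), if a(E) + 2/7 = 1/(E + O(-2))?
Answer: -2030/59849047 ≈ -3.3919e-5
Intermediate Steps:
O(I) = 5 + I + I**2 (O(I) = 5 + (I*I + I) = 5 + (I**2 + I) = 5 + (I + I**2) = 5 + I + I**2)
a(E) = -2/7 + 1/(7 + E) (a(E) = -2/7 + 1/(E + (5 - 2 + (-2)**2)) = -2/7 + 1/(E + (5 - 2 + 4)) = -2/7 + 1/(E + 7) = -2/7 + 1/(7 + E))
1/(a(-297) - 29482) = 1/((-7 - 2*(-297))/(7*(7 - 297)) - 29482) = 1/((1/7)*(-7 + 594)/(-290) - 29482) = 1/((1/7)*(-1/290)*587 - 29482) = 1/(-587/2030 - 29482) = 1/(-59849047/2030) = -2030/59849047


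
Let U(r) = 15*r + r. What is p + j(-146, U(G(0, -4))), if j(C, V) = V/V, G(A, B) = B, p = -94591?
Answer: -94590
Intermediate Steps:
U(r) = 16*r
j(C, V) = 1
p + j(-146, U(G(0, -4))) = -94591 + 1 = -94590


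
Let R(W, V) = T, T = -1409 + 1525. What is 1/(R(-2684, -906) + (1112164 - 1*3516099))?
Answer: -1/2403819 ≈ -4.1600e-7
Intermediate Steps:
T = 116
R(W, V) = 116
1/(R(-2684, -906) + (1112164 - 1*3516099)) = 1/(116 + (1112164 - 1*3516099)) = 1/(116 + (1112164 - 3516099)) = 1/(116 - 2403935) = 1/(-2403819) = -1/2403819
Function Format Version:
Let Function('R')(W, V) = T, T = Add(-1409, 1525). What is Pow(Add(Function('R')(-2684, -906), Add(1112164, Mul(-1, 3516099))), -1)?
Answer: Rational(-1, 2403819) ≈ -4.1600e-7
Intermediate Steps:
T = 116
Function('R')(W, V) = 116
Pow(Add(Function('R')(-2684, -906), Add(1112164, Mul(-1, 3516099))), -1) = Pow(Add(116, Add(1112164, Mul(-1, 3516099))), -1) = Pow(Add(116, Add(1112164, -3516099)), -1) = Pow(Add(116, -2403935), -1) = Pow(-2403819, -1) = Rational(-1, 2403819)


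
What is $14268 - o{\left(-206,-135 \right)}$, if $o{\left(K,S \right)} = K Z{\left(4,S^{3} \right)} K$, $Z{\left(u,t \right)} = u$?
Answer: $-155476$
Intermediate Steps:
$o{\left(K,S \right)} = 4 K^{2}$ ($o{\left(K,S \right)} = K 4 K = 4 K K = 4 K^{2}$)
$14268 - o{\left(-206,-135 \right)} = 14268 - 4 \left(-206\right)^{2} = 14268 - 4 \cdot 42436 = 14268 - 169744 = -155476$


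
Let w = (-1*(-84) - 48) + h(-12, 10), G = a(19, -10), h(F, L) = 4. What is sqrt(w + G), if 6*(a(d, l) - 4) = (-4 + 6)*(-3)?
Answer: sqrt(43) ≈ 6.5574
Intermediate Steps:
a(d, l) = 3 (a(d, l) = 4 + ((-4 + 6)*(-3))/6 = 4 + (2*(-3))/6 = 4 + (1/6)*(-6) = 4 - 1 = 3)
G = 3
w = 40 (w = (-1*(-84) - 48) + 4 = (84 - 48) + 4 = 36 + 4 = 40)
sqrt(w + G) = sqrt(40 + 3) = sqrt(43)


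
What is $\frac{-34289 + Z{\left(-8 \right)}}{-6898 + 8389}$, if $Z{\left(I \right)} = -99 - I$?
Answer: $- \frac{11460}{497} \approx -23.058$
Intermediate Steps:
$\frac{-34289 + Z{\left(-8 \right)}}{-6898 + 8389} = \frac{-34289 - 91}{-6898 + 8389} = \frac{-34289 + \left(-99 + 8\right)}{1491} = \left(-34289 - 91\right) \frac{1}{1491} = \left(-34380\right) \frac{1}{1491} = - \frac{11460}{497}$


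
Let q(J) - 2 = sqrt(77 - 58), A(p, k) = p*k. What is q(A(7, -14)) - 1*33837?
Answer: -33835 + sqrt(19) ≈ -33831.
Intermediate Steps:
A(p, k) = k*p
q(J) = 2 + sqrt(19) (q(J) = 2 + sqrt(77 - 58) = 2 + sqrt(19))
q(A(7, -14)) - 1*33837 = (2 + sqrt(19)) - 1*33837 = (2 + sqrt(19)) - 33837 = -33835 + sqrt(19)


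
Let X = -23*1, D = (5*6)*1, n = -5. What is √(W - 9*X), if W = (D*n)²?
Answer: 87*√3 ≈ 150.69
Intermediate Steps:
D = 30 (D = 30*1 = 30)
X = -23
W = 22500 (W = (30*(-5))² = (-150)² = 22500)
√(W - 9*X) = √(22500 - 9*(-23)) = √(22500 + 207) = √22707 = 87*√3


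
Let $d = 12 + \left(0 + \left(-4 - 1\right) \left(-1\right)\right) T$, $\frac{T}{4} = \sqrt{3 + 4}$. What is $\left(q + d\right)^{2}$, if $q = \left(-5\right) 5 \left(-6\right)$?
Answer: $29044 + 6480 \sqrt{7} \approx 46189.0$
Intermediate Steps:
$T = 4 \sqrt{7}$ ($T = 4 \sqrt{3 + 4} = 4 \sqrt{7} \approx 10.583$)
$d = 12 + 20 \sqrt{7}$ ($d = 12 + \left(0 + \left(-4 - 1\right) \left(-1\right)\right) 4 \sqrt{7} = 12 + \left(0 - -5\right) 4 \sqrt{7} = 12 + \left(0 + 5\right) 4 \sqrt{7} = 12 + 5 \cdot 4 \sqrt{7} = 12 + 20 \sqrt{7} \approx 64.915$)
$q = 150$ ($q = \left(-25\right) \left(-6\right) = 150$)
$\left(q + d\right)^{2} = \left(150 + \left(12 + 20 \sqrt{7}\right)\right)^{2} = \left(162 + 20 \sqrt{7}\right)^{2}$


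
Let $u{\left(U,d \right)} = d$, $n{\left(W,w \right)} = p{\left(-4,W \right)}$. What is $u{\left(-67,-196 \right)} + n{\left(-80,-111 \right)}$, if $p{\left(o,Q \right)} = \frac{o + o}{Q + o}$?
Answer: $- \frac{4114}{21} \approx -195.9$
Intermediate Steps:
$p{\left(o,Q \right)} = \frac{2 o}{Q + o}$
$n{\left(W,w \right)} = - \frac{8}{-4 + W}$ ($n{\left(W,w \right)} = 2 \left(-4\right) \frac{1}{W - 4} = 2 \left(-4\right) \frac{1}{-4 + W} = - \frac{8}{-4 + W}$)
$u{\left(-67,-196 \right)} + n{\left(-80,-111 \right)} = -196 - \frac{8}{-4 - 80} = -196 - \frac{8}{-84} = -196 - - \frac{2}{21} = -196 + \frac{2}{21} = - \frac{4114}{21}$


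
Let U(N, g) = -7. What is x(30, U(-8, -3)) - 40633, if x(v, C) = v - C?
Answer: -40596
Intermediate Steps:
x(30, U(-8, -3)) - 40633 = (30 - 1*(-7)) - 40633 = (30 + 7) - 40633 = 37 - 40633 = -40596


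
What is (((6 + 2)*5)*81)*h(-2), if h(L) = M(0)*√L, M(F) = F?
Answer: 0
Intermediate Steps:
h(L) = 0 (h(L) = 0*√L = 0)
(((6 + 2)*5)*81)*h(-2) = (((6 + 2)*5)*81)*0 = ((8*5)*81)*0 = (40*81)*0 = 3240*0 = 0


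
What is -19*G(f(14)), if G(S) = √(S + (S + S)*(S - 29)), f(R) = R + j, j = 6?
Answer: -38*I*√85 ≈ -350.34*I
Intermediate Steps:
f(R) = 6 + R (f(R) = R + 6 = 6 + R)
G(S) = √(S + 2*S*(-29 + S)) (G(S) = √(S + (2*S)*(-29 + S)) = √(S + 2*S*(-29 + S)))
-19*G(f(14)) = -19*√(-57 + 2*(6 + 14))*√(6 + 14) = -19*2*√5*√(-57 + 2*20) = -19*2*√5*√(-57 + 40) = -19*2*I*√85 = -38*I*√85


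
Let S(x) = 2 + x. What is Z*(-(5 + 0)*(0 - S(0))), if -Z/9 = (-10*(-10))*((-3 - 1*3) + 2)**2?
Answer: -144000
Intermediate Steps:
Z = -14400 (Z = -9*(-10*(-10))*((-3 - 1*3) + 2)**2 = -900*((-3 - 3) + 2)**2 = -900*(-6 + 2)**2 = -900*(-4)**2 = -900*16 = -9*1600 = -14400)
Z*(-(5 + 0)*(0 - S(0))) = -(-14400)*(5 + 0)*(0 - (2 + 0)) = -(-14400)*5*(0 - 1*2) = -(-14400)*5*(0 - 2) = -(-14400)*5*(-2) = -(-14400)*(-10) = -14400*10 = -144000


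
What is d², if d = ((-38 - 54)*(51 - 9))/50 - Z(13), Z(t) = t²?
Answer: 37908649/625 ≈ 60654.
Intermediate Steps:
d = -6157/25 (d = ((-38 - 54)*(51 - 9))/50 - 1*13² = -92*42*(1/50) - 1*169 = -3864*1/50 - 169 = -1932/25 - 169 = -6157/25 ≈ -246.28)
d² = (-6157/25)² = 37908649/625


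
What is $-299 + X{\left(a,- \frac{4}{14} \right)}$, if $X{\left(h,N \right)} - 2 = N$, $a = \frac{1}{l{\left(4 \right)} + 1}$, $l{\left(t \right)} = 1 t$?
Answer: $- \frac{2081}{7} \approx -297.29$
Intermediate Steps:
$l{\left(t \right)} = t$
$a = \frac{1}{5}$ ($a = \frac{1}{4 + 1} = \frac{1}{5} \approx 0.2$)
$X{\left(h,N \right)} = 2 + N$
$-299 + X{\left(a,- \frac{4}{14} \right)} = -299 + \left(2 - \frac{4}{14}\right) = -299 + \left(2 - \frac{2}{7}\right) = -299 + \frac{12}{7} = - \frac{2081}{7}$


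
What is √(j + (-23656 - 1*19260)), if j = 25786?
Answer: I*√17130 ≈ 130.88*I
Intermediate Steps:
√(j + (-23656 - 1*19260)) = √(25786 + (-23656 - 1*19260)) = √(25786 + (-23656 - 19260)) = √(25786 - 42916) = √(-17130) = I*√17130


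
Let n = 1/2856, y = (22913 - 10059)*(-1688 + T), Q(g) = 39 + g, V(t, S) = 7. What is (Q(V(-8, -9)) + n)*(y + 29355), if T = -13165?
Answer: -8359566988113/952 ≈ -8.7811e+9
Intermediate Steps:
y = -190920462 (y = (22913 - 10059)*(-1688 - 13165) = 12854*(-14853) = -190920462)
n = 1/2856 ≈ 0.00035014
(Q(V(-8, -9)) + n)*(y + 29355) = ((39 + 7) + 1/2856)*(-190920462 + 29355) = (46 + 1/2856)*(-190891107) = (131377/2856)*(-190891107) = -8359566988113/952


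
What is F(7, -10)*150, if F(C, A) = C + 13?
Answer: 3000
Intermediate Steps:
F(C, A) = 13 + C
F(7, -10)*150 = (13 + 7)*150 = 20*150 = 3000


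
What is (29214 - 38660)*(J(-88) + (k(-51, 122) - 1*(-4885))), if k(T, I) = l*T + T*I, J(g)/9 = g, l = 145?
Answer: 89963704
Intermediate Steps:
J(g) = 9*g
k(T, I) = 145*T + I*T (k(T, I) = 145*T + T*I = 145*T + I*T)
(29214 - 38660)*(J(-88) + (k(-51, 122) - 1*(-4885))) = (29214 - 38660)*(9*(-88) + (-51*(145 + 122) - 1*(-4885))) = -9446*(-792 + (-51*267 + 4885)) = -9446*(-792 + (-13617 + 4885)) = -9446*(-792 - 8732) = -9446*(-9524) = 89963704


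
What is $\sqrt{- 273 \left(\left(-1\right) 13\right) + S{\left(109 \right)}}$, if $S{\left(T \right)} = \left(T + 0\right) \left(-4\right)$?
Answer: $\sqrt{3113} \approx 55.794$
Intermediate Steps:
$S{\left(T \right)} = - 4 T$ ($S{\left(T \right)} = T \left(-4\right) = - 4 T$)
$\sqrt{- 273 \left(\left(-1\right) 13\right) + S{\left(109 \right)}} = \sqrt{- 273 \left(\left(-1\right) 13\right) - 436} = \sqrt{\left(-273\right) \left(-13\right) - 436} = \sqrt{3549 - 436} = \sqrt{3113}$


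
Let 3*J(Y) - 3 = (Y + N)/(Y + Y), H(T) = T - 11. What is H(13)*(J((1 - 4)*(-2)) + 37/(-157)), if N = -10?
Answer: 1846/1413 ≈ 1.3064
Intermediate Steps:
H(T) = -11 + T
J(Y) = 1 + (-10 + Y)/(6*Y) (J(Y) = 1 + ((Y - 10)/(Y + Y))/3 = 1 + ((-10 + Y)/((2*Y)))/3 = 1 + ((-10 + Y)*(1/(2*Y)))/3 = 1 + ((-10 + Y)/(2*Y))/3 = 1 + (-10 + Y)/(6*Y))
H(13)*(J((1 - 4)*(-2)) + 37/(-157)) = (-11 + 13)*((-10 + 7*((1 - 4)*(-2)))/(6*(((1 - 4)*(-2)))) + 37/(-157)) = 2*((-10 + 7*(-3*(-2)))/(6*((-3*(-2)))) + 37*(-1/157)) = 2*((⅙)*(-10 + 7*6)/6 - 37/157) = 2*((⅙)*(⅙)*(-10 + 42) - 37/157) = 2*((⅙)*(⅙)*32 - 37/157) = 2*(8/9 - 37/157) = 2*(923/1413) = 1846/1413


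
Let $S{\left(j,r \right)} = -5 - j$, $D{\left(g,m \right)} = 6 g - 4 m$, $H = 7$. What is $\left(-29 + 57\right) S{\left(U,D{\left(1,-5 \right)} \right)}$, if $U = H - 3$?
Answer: $-252$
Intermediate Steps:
$U = 4$ ($U = 7 - 3 = 4$)
$D{\left(g,m \right)} = - 4 m + 6 g$
$\left(-29 + 57\right) S{\left(U,D{\left(1,-5 \right)} \right)} = \left(-29 + 57\right) \left(-5 - 4\right) = 28 \left(-5 - 4\right) = 28 \left(-9\right) = -252$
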